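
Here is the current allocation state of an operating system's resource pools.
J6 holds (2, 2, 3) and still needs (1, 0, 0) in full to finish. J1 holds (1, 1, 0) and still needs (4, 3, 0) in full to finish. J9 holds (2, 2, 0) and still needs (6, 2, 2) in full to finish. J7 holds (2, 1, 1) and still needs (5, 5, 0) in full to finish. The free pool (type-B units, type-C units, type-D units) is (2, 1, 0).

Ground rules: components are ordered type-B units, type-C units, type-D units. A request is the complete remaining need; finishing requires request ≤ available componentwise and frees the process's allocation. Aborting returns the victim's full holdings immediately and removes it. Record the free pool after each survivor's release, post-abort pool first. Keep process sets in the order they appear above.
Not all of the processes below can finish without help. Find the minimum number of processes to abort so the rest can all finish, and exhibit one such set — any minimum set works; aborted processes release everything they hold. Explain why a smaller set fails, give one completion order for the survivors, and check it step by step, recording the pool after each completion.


Abort J7.
Key observation: before aborting J7, J9 was permanently blocked — no order could ever run it; afterwards it completes at step 2.
Why nothing smaller works: aborting no one leaves the state deadlocked as given.
Survivors finish in the order: J6, J9, J1. Check, step by step (pool after the aborts first):
  pool = (4, 2, 1)
  J6 needs (1, 0, 0) <= (4, 2, 1) -> finishes; pool += (2, 2, 3) = (6, 4, 4)
  J9 needs (6, 2, 2) <= (6, 4, 4) -> finishes; pool += (2, 2, 0) = (8, 6, 4)
  J1 needs (4, 3, 0) <= (8, 6, 4) -> finishes; pool += (1, 1, 0) = (9, 7, 4)


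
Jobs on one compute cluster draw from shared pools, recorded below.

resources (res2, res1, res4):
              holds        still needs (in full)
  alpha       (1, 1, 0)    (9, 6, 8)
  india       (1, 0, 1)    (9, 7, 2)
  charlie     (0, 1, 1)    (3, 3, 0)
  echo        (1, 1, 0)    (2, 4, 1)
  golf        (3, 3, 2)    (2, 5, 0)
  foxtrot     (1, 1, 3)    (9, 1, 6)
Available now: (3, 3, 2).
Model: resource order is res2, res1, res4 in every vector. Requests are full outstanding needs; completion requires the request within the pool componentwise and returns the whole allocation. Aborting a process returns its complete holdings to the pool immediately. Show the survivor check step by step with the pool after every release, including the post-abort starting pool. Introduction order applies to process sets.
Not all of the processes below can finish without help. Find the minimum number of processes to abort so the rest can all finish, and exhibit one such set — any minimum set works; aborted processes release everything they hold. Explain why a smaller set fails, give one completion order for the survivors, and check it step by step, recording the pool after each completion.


Abort alpha and india.
Key observation: the deadlocked foxtrot becomes finishable only because alpha and india released (2, 1, 1); it completes at step 4 below.
No one abort is enough; case by case: alpha alone leaves india blocked (short on res2); india alone leaves alpha blocked (short on res2 and res4); charlie alone leaves alpha blocked (short on res2 and res4); echo alone leaves alpha blocked (short on res2 and res4); golf alone leaves alpha blocked (short on res2 and res4); foxtrot alone leaves alpha blocked (short on res2).
One survivor order: echo, golf, charlie, foxtrot. Check, step by step (post-abort pool first):
  pool = (5, 4, 3)
  echo needs (2, 4, 1) <= (5, 4, 3) -> finishes; pool += (1, 1, 0) = (6, 5, 3)
  golf needs (2, 5, 0) <= (6, 5, 3) -> finishes; pool += (3, 3, 2) = (9, 8, 5)
  charlie needs (3, 3, 0) <= (9, 8, 5) -> finishes; pool += (0, 1, 1) = (9, 9, 6)
  foxtrot needs (9, 1, 6) <= (9, 9, 6) -> finishes; pool += (1, 1, 3) = (10, 10, 9)


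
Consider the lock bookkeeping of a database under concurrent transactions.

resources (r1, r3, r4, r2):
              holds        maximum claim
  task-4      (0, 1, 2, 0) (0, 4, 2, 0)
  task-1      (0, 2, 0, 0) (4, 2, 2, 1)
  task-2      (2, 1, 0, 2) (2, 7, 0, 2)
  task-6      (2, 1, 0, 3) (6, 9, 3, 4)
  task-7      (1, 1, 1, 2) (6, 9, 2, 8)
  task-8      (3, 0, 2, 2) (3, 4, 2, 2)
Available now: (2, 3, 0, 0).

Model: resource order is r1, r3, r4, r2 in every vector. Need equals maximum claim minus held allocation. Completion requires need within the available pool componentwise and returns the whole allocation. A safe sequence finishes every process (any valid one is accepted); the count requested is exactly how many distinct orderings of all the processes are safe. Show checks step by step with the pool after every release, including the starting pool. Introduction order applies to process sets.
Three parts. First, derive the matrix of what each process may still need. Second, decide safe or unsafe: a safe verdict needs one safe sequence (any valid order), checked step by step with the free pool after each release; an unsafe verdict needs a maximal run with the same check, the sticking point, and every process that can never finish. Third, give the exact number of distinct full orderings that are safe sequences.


(1) Outstanding need per process (order r1, r3, r4, r2):
  task-4: (0, 3, 0, 0)
  task-1: (4, 0, 2, 1)
  task-2: (0, 6, 0, 0)
  task-6: (4, 8, 3, 1)
  task-7: (5, 8, 1, 6)
  task-8: (0, 4, 0, 0)
(2) The state is UNSAFE.
Key observation: once task-4, task-8, task-1, task-2 finish, the pool peaks at (7, 7, 4, 4) — and every remaining process still needs more r3 than that.
Going as far as possible: task-4, task-8, task-1, task-2; after that, nothing fits. Check, step by step:
  pool = (2, 3, 0, 0)
  task-4: need (0, 3, 0, 0) fits (2, 3, 0, 0); releases (0, 1, 2, 0), pool now (2, 4, 2, 0)
  task-8: need (0, 4, 0, 0) fits (2, 4, 2, 0); releases (3, 0, 2, 2), pool now (5, 4, 4, 2)
  task-1: need (4, 0, 2, 1) fits (5, 4, 4, 2); releases (0, 2, 0, 0), pool now (5, 6, 4, 2)
  task-2: need (0, 6, 0, 0) fits (5, 6, 4, 2); releases (2, 1, 0, 2), pool now (7, 7, 4, 4)
  task-6 cannot run: need (4, 8, 3, 1) vs free (7, 7, 4, 4) (insufficient r3)
  task-7 cannot run: need (5, 8, 1, 6) vs free (7, 7, 4, 4) (insufficient r3 and r2)
Permanently blocked: task-6 and task-7.
(3) The exact count: 0 of the possible complete orderings are safe sequences.


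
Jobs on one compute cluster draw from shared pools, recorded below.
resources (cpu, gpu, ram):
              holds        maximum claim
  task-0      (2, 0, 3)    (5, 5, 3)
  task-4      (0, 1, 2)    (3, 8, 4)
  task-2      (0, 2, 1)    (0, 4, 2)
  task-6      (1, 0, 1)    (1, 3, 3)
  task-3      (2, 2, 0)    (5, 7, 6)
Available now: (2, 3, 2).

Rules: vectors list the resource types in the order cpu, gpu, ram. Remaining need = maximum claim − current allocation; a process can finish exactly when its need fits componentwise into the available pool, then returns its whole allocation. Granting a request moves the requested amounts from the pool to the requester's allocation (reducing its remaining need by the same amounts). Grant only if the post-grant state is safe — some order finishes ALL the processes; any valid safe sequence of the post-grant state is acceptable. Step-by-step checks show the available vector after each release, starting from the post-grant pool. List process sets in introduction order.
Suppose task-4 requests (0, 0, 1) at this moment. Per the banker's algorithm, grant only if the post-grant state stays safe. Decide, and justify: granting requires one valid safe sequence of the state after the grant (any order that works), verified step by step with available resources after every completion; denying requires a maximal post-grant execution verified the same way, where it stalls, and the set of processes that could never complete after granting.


GRANT: granting preserves safety; a valid post-grant sequence is task-2, task-6, task-0, task-3, task-4.
Key observation: even at the reduced pool (2, 3, 1), task-2 fits immediately, so safety survives the grant.
Verifying the post-grant state step by step:
  pool = (2, 3, 1)
  task-2 needs (0, 2, 1) <= (2, 3, 1) -> finishes; pool += (0, 2, 1) = (2, 5, 2)
  task-6 needs (0, 3, 2) <= (2, 5, 2) -> finishes; pool += (1, 0, 1) = (3, 5, 3)
  task-0 needs (3, 5, 0) <= (3, 5, 3) -> finishes; pool += (2, 0, 3) = (5, 5, 6)
  task-3 needs (3, 5, 6) <= (5, 5, 6) -> finishes; pool += (2, 2, 0) = (7, 7, 6)
  task-4 needs (3, 7, 1) <= (7, 7, 6) -> finishes; pool += (0, 1, 3) = (7, 8, 9)


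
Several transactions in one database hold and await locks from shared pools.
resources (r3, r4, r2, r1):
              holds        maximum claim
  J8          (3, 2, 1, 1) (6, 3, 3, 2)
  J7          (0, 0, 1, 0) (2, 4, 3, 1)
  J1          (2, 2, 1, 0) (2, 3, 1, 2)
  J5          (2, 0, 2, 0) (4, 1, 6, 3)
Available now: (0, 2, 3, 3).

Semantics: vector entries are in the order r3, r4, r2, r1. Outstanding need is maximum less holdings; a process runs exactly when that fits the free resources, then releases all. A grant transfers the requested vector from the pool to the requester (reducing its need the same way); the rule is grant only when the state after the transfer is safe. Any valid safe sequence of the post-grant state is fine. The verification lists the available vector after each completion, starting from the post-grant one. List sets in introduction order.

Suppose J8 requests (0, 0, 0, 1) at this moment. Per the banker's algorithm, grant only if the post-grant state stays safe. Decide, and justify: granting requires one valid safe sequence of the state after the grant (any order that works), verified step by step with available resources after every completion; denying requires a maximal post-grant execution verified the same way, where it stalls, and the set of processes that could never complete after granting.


DENY. Granting would leave the state unsafe.
Key observation: after J1, J7 the pool peaks at (2, 4, 5, 2), and each blocked process is short somewhere: J8 on r3; J5 on r1.
Pretend the grant happened; the run J1, J7 goes as far as possible. Step-by-step check:
  pool = (0, 2, 3, 2)
  J1 needs (0, 1, 0, 2) <= (0, 2, 3, 2) -> finishes; pool += (2, 2, 1, 0) = (2, 4, 4, 2)
  J7 needs (2, 4, 2, 1) <= (2, 4, 4, 2) -> finishes; pool += (0, 0, 1, 0) = (2, 4, 5, 2)
  blocked: J8 wants (3, 1, 2, 0), pool (2, 4, 5, 2) — not enough r3
  blocked: J5 wants (2, 1, 4, 3), pool (2, 4, 5, 2) — not enough r1
Processes that could never finish after the grant: J8 and J5.


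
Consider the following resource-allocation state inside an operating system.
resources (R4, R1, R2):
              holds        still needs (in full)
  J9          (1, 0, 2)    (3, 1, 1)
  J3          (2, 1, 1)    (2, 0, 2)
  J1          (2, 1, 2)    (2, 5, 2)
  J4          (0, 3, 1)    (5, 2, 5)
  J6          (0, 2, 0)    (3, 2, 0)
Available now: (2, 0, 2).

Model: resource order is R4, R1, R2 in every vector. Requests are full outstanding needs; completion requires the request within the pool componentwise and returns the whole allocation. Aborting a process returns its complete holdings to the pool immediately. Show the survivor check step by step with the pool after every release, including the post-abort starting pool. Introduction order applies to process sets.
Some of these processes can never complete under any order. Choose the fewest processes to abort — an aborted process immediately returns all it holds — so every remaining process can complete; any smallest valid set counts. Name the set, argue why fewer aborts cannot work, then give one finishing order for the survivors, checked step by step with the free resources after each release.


The answer: abort J4.
Key observation: aborting J4 returns (0, 3, 1), and J6 — hopeless before — runs at step 2 with the returned capacity in the pool.
Why nothing smaller works: aborting no one leaves the state deadlocked as given.
One survivor order: J3, J6, J1, J9. Verifying each step (post-abort pool first):
  pool = (2, 3, 3)
  J3 needs (2, 0, 2) <= (2, 3, 3) -> finishes; pool += (2, 1, 1) = (4, 4, 4)
  J6 needs (3, 2, 0) <= (4, 4, 4) -> finishes; pool += (0, 2, 0) = (4, 6, 4)
  J1 needs (2, 5, 2) <= (4, 6, 4) -> finishes; pool += (2, 1, 2) = (6, 7, 6)
  J9 needs (3, 1, 1) <= (6, 7, 6) -> finishes; pool += (1, 0, 2) = (7, 7, 8)


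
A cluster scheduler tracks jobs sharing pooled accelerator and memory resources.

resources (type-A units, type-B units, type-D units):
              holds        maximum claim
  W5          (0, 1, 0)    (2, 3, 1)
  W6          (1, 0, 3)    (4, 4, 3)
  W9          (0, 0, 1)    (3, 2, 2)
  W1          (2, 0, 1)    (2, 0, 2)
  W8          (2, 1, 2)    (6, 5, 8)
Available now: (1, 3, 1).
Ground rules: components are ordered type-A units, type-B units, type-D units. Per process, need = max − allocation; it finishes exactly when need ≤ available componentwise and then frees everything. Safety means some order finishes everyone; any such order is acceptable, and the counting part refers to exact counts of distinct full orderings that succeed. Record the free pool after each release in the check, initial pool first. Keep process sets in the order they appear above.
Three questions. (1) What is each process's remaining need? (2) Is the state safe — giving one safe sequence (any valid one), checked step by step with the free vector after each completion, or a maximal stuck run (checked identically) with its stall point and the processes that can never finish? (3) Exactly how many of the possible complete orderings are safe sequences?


(1) Outstanding need per process (order type-A units, type-B units, type-D units):
  W5: (2, 2, 1)
  W6: (3, 4, 0)
  W9: (3, 2, 1)
  W1: (0, 0, 1)
  W8: (4, 4, 6)
(2) SAFE, for example via the order W1, W9, W5, W6, W8.
Key observation: the first exact fit in this order is W1 — it needs (0, 0, 1) with (1, 3, 1) free, meeting a requested resource to the last unit.
Check, step by step:
  pool = (1, 3, 1)
  W1 needs (0, 0, 1) <= (1, 3, 1) -> finishes; pool += (2, 0, 1) = (3, 3, 2)
  W9 needs (3, 2, 1) <= (3, 3, 2) -> finishes; pool += (0, 0, 1) = (3, 3, 3)
  W5 needs (2, 2, 1) <= (3, 3, 3) -> finishes; pool += (0, 1, 0) = (3, 4, 3)
  W6 needs (3, 4, 0) <= (3, 4, 3) -> finishes; pool += (1, 0, 3) = (4, 4, 6)
  W8 needs (4, 4, 6) <= (4, 4, 6) -> finishes; pool += (2, 1, 2) = (6, 5, 8)
(3) Exactly 3 of the possible complete orderings are safe sequences.


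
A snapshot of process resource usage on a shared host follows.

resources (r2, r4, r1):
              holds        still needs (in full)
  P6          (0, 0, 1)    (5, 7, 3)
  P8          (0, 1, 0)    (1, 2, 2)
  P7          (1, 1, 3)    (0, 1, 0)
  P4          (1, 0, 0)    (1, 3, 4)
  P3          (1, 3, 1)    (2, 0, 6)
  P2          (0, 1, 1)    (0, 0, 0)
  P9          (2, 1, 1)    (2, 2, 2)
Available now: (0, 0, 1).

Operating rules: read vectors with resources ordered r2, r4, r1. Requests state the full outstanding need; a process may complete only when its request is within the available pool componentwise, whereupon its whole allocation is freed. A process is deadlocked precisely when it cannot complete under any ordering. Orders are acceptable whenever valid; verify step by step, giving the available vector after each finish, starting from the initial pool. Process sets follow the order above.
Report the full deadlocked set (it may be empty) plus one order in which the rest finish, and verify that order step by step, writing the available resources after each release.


The deadlocked set is empty.
Key observation: P2 can run right away; the returned allocation unlocks the remaining processes in turn.
The rest can finish in the order P2, P7, P8, P4, P9, P3, P6. Walking it through:
  pool = (0, 0, 1)
  P2 needs (0, 0, 0) <= (0, 0, 1) -> finishes; pool += (0, 1, 1) = (0, 1, 2)
  P7 needs (0, 1, 0) <= (0, 1, 2) -> finishes; pool += (1, 1, 3) = (1, 2, 5)
  P8 needs (1, 2, 2) <= (1, 2, 5) -> finishes; pool += (0, 1, 0) = (1, 3, 5)
  P4 needs (1, 3, 4) <= (1, 3, 5) -> finishes; pool += (1, 0, 0) = (2, 3, 5)
  P9 needs (2, 2, 2) <= (2, 3, 5) -> finishes; pool += (2, 1, 1) = (4, 4, 6)
  P3 needs (2, 0, 6) <= (4, 4, 6) -> finishes; pool += (1, 3, 1) = (5, 7, 7)
  P6 needs (5, 7, 3) <= (5, 7, 7) -> finishes; pool += (0, 0, 1) = (5, 7, 8)


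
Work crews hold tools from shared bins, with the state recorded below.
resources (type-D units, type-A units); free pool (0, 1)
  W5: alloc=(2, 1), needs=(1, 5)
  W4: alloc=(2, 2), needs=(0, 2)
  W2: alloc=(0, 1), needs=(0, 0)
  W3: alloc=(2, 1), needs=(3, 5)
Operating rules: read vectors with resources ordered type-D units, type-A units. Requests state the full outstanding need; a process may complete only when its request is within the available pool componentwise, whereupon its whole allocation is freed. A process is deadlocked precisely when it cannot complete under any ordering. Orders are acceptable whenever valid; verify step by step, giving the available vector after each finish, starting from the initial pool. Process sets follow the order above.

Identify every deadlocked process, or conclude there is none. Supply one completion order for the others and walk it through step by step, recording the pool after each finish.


Deadlocked set: W5 and W3.
Key observation: the pool after W2, W4 is (2, 4); every surviving request exceeds it in type-A units, so progress ends there.
One completion order for the rest: W2, W4. Step-by-step check:
  pool = (0, 1)
  run W2 (needs (0, 0), free (0, 1)); after release of (0, 1) the pool is (0, 2)
  run W4 (needs (0, 2), free (0, 2)); after release of (2, 2) the pool is (2, 4)
The blocked processes can never fit:
  blocked: W5 wants (1, 5), pool (2, 4) — not enough type-A units
  blocked: W3 wants (3, 5), pool (2, 4) — not enough type-D units and type-A units


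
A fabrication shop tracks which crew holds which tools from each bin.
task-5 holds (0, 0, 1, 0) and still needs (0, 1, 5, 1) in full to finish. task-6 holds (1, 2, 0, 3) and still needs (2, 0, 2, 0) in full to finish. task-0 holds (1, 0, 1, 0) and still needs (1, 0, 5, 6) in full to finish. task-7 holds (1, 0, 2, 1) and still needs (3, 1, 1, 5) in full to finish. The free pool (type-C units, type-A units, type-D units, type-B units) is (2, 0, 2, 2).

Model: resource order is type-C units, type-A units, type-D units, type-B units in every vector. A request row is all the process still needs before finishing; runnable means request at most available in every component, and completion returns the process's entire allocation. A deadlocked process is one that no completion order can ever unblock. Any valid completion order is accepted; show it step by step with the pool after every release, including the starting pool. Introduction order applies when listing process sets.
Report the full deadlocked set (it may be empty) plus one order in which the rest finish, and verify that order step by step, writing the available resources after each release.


The deadlocked set is task-5 and task-0.
Key observation: even finishing task-6, task-7 leaves just (4, 2, 4, 6) free — too little type-D units for any of the remaining processes.
One completion order for the rest: task-6, task-7. Walking it through:
  pool = (2, 0, 2, 2)
  run task-6 (needs (2, 0, 2, 0), free (2, 0, 2, 2)); after release of (1, 2, 0, 3) the pool is (3, 2, 2, 5)
  run task-7 (needs (3, 1, 1, 5), free (3, 2, 2, 5)); after release of (1, 0, 2, 1) the pool is (4, 2, 4, 6)
None of the blocked processes ever fits:
  task-5 still needs (0, 1, 5, 1) but only (4, 2, 4, 6) is free — short on type-D units
  task-0 still needs (1, 0, 5, 6) but only (4, 2, 4, 6) is free — short on type-D units


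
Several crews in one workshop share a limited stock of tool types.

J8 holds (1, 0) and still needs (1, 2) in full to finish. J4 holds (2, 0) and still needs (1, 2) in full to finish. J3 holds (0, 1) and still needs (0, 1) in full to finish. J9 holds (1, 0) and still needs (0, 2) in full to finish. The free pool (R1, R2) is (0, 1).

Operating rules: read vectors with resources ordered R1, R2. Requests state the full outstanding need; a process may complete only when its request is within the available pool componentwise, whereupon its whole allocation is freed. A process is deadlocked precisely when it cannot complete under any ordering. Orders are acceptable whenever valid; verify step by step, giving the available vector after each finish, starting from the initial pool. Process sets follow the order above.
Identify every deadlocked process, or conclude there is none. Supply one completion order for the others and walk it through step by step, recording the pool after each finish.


No process is deadlocked.
Key observation: J3 leads a chain of completions in which each release enables another process.
The rest can finish in the order J3, J9, J4, J8. Walking it through:
  pool = (0, 1)
  J3 needs (0, 1) <= (0, 1) -> finishes; pool += (0, 1) = (0, 2)
  J9 needs (0, 2) <= (0, 2) -> finishes; pool += (1, 0) = (1, 2)
  J4 needs (1, 2) <= (1, 2) -> finishes; pool += (2, 0) = (3, 2)
  J8 needs (1, 2) <= (3, 2) -> finishes; pool += (1, 0) = (4, 2)


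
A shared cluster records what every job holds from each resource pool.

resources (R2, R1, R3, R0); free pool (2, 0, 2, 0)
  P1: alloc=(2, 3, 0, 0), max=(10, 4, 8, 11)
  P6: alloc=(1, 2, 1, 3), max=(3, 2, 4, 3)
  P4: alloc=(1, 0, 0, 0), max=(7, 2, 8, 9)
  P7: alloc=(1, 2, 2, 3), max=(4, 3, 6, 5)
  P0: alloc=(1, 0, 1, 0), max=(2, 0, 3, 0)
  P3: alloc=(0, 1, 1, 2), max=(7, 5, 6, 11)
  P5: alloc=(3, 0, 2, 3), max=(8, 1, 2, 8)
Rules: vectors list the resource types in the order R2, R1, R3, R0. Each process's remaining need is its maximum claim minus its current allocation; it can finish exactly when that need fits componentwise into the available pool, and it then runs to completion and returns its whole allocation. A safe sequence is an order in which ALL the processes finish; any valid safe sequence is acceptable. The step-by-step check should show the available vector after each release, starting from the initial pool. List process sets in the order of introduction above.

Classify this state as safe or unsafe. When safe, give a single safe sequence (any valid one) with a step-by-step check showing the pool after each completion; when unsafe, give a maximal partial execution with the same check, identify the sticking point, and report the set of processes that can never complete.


SAFE, for example via the order P0, P6, P7, P5, P4, P3, P1.
Key observation: P0 is the earliest step where a requested resource binds exactly: need (1, 0, 2, 0), pool (2, 0, 2, 0) at its turn.
Walking it through:
  pool = (2, 0, 2, 0)
  run P0 (needs (1, 0, 2, 0), free (2, 0, 2, 0)); after release of (1, 0, 1, 0) the pool is (3, 0, 3, 0)
  run P6 (needs (2, 0, 3, 0), free (3, 0, 3, 0)); after release of (1, 2, 1, 3) the pool is (4, 2, 4, 3)
  run P7 (needs (3, 1, 4, 2), free (4, 2, 4, 3)); after release of (1, 2, 2, 3) the pool is (5, 4, 6, 6)
  run P5 (needs (5, 1, 0, 5), free (5, 4, 6, 6)); after release of (3, 0, 2, 3) the pool is (8, 4, 8, 9)
  run P4 (needs (6, 2, 8, 9), free (8, 4, 8, 9)); after release of (1, 0, 0, 0) the pool is (9, 4, 8, 9)
  run P3 (needs (7, 4, 5, 9), free (9, 4, 8, 9)); after release of (0, 1, 1, 2) the pool is (9, 5, 9, 11)
  run P1 (needs (8, 1, 8, 11), free (9, 5, 9, 11)); after release of (2, 3, 0, 0) the pool is (11, 8, 9, 11)


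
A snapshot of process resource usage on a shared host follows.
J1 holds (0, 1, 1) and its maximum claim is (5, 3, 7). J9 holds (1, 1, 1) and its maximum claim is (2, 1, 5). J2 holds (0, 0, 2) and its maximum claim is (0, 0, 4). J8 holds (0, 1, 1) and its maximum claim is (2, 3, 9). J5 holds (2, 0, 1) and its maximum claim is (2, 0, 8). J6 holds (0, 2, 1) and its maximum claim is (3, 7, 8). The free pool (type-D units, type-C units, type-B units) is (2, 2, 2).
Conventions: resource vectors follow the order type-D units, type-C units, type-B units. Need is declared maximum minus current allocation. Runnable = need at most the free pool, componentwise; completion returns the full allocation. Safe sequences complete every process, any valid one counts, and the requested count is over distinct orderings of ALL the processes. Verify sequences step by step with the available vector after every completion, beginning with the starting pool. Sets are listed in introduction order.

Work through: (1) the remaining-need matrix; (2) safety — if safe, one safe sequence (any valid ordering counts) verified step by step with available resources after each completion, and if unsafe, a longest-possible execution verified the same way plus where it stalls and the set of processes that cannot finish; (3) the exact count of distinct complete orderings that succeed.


(1) Outstanding need per process (order type-D units, type-C units, type-B units):
  J1: (5, 2, 6)
  J9: (1, 0, 4)
  J2: (0, 0, 2)
  J8: (2, 2, 8)
  J5: (0, 0, 7)
  J6: (3, 5, 7)
(2) UNSAFE — no complete ordering exists.
Key observation: the wall is type-B units: completing J2, J9 brings the pool only to (3, 3, 5), and all the rest need more.
Going as far as possible: J2, J9; after that, nothing fits. Step-by-step check:
  pool = (2, 2, 2)
  J2: need (0, 0, 2) fits (2, 2, 2); releases (0, 0, 2), pool now (2, 2, 4)
  J9: need (1, 0, 4) fits (2, 2, 4); releases (1, 1, 1), pool now (3, 3, 5)
  J1 cannot run: need (5, 2, 6) vs free (3, 3, 5) (insufficient type-D units and type-B units)
  J8 cannot run: need (2, 2, 8) vs free (3, 3, 5) (insufficient type-B units)
  J5 cannot run: need (0, 0, 7) vs free (3, 3, 5) (insufficient type-B units)
  J6 cannot run: need (3, 5, 7) vs free (3, 3, 5) (insufficient type-C units and type-B units)
Permanently blocked: J1, J8, J5 and J6.
(3) The exact count: 0 of the possible complete orderings are safe sequences.


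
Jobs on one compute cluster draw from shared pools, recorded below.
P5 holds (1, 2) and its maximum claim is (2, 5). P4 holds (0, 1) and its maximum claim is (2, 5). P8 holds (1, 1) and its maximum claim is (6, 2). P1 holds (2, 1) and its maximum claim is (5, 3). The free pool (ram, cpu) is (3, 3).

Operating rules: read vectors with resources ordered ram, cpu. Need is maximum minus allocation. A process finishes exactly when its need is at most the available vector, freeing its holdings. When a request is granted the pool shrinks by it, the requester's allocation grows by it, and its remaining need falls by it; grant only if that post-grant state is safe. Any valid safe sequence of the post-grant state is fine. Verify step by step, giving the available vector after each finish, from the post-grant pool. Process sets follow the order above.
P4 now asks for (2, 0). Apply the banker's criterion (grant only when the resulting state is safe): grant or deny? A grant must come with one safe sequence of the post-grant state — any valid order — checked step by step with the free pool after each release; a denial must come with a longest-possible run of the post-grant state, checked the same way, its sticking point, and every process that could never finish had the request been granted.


GRANT. The post-grant state is safe; one safe sequence: P5, P4, P1, P8.
Key observation: granting shrinks the pool to (1, 3), yet P5 still fits and the chain goes through.
Step-by-step check of the post-grant state:
  pool = (1, 3)
  run P5 (needs (1, 3), free (1, 3)); after release of (1, 2) the pool is (2, 5)
  run P4 (needs (0, 4), free (2, 5)); after release of (2, 1) the pool is (4, 6)
  run P1 (needs (3, 2), free (4, 6)); after release of (2, 1) the pool is (6, 7)
  run P8 (needs (5, 1), free (6, 7)); after release of (1, 1) the pool is (7, 8)


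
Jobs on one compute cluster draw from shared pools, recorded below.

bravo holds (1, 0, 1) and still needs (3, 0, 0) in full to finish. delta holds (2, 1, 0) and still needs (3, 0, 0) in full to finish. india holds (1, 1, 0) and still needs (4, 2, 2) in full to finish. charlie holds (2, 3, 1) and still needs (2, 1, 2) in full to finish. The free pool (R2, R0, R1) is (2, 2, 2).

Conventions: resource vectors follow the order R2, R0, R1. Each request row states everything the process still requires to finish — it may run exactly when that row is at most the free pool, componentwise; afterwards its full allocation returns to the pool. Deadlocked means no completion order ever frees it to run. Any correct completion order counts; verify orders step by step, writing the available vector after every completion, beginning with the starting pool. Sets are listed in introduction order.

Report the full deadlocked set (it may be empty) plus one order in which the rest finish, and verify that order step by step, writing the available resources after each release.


Nothing here is deadlocked.
Key observation: there is always a runnable process — charlie first — so the state unwinds completely.
A valid finishing order for the others: charlie, india, bravo, delta. Verifying each step:
  pool = (2, 2, 2)
  charlie needs (2, 1, 2) <= (2, 2, 2) -> finishes; pool += (2, 3, 1) = (4, 5, 3)
  india needs (4, 2, 2) <= (4, 5, 3) -> finishes; pool += (1, 1, 0) = (5, 6, 3)
  bravo needs (3, 0, 0) <= (5, 6, 3) -> finishes; pool += (1, 0, 1) = (6, 6, 4)
  delta needs (3, 0, 0) <= (6, 6, 4) -> finishes; pool += (2, 1, 0) = (8, 7, 4)


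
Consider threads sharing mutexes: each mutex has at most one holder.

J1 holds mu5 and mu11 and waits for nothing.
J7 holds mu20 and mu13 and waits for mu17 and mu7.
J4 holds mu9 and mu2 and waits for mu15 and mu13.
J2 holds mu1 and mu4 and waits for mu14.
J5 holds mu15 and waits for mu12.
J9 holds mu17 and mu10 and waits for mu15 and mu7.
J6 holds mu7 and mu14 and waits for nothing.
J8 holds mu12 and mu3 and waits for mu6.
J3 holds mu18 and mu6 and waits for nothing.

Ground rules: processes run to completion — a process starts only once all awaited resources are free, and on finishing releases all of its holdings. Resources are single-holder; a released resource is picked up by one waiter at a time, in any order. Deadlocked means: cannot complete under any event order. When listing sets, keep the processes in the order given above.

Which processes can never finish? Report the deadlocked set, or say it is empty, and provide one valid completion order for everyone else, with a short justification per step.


The deadlocked set is empty.
Key observation: the waits form no ring: some process can always run, and its releases unblock the others one by one.
A valid finishing order for the others: J3, J6, J2, J8, J1, J5, J9, J7, J4.
Check, step by step:
  run J3 (it waits on nothing); releases mu18 and mu6
  run J6 (it waits on nothing); releases mu7 and mu14
  J2: everything it awaited (mu14) is free; runs, freeing mu1 and mu4
  J8: everything it awaited (mu6) is free; runs, freeing mu12 and mu3
  run J1 (it waits on nothing); releases mu5 and mu11
  J5: everything it awaited (mu12) is free; runs, freeing mu15
  J9: everything it awaited (mu15 and mu7) is free; runs, freeing mu17 and mu10
  J7: everything it awaited (mu17 and mu7) is free; runs, freeing mu20 and mu13
  J4: everything it awaited (mu15 and mu13) is free; runs, freeing mu9 and mu2


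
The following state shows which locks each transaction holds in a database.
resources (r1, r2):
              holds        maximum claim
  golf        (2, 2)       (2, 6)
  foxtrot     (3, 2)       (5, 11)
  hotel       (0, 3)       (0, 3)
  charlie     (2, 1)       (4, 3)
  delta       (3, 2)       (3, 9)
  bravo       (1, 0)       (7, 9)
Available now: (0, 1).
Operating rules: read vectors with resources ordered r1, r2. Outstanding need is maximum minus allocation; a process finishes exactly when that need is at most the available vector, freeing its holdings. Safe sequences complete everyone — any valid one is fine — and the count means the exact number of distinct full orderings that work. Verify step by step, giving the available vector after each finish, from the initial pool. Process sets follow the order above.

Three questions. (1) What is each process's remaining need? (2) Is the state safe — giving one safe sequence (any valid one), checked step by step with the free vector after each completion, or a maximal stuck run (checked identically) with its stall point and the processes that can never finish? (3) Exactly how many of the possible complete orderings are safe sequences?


(1) Outstanding need per process (order r1, r2):
  golf: (0, 4)
  foxtrot: (2, 9)
  hotel: (0, 0)
  charlie: (2, 2)
  delta: (0, 7)
  bravo: (6, 9)
(2) SAFE — a valid safe sequence is hotel, golf, charlie, delta, bravo, foxtrot.
Key observation: reading the order forward, golf is the first process whose need (0, 4) meets the free pool (0, 4) exactly on a resource it requests.
Step-by-step check:
  pool = (0, 1)
  hotel needs (0, 0) <= (0, 1) -> finishes; pool += (0, 3) = (0, 4)
  golf needs (0, 4) <= (0, 4) -> finishes; pool += (2, 2) = (2, 6)
  charlie needs (2, 2) <= (2, 6) -> finishes; pool += (2, 1) = (4, 7)
  delta needs (0, 7) <= (4, 7) -> finishes; pool += (3, 2) = (7, 9)
  bravo needs (6, 9) <= (7, 9) -> finishes; pool += (1, 0) = (8, 9)
  foxtrot needs (2, 9) <= (8, 9) -> finishes; pool += (3, 2) = (11, 11)
(3) Exactly 2 of the possible complete orderings are safe sequences.


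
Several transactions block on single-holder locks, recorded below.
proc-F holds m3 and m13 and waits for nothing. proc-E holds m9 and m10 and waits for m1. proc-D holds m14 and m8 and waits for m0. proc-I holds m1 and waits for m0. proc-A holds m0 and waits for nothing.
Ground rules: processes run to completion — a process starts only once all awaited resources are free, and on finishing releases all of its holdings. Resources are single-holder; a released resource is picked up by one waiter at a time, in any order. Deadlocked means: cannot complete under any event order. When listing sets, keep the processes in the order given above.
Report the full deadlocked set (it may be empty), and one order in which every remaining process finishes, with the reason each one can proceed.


The deadlocked set is empty.
Key observation: the waits form no ring: some process can always run, and its releases unblock the others one by one.
The rest can finish in the order proc-A, proc-F, proc-D, proc-I, proc-E.
Walking it through:
  run proc-A (it waits on nothing); releases m0
  run proc-F (it waits on nothing); releases m3 and m13
  run proc-D (all its waits — m0 — are resolved); releases m14 and m8
  run proc-I (all its waits — m0 — are resolved); releases m1
  run proc-E (all its waits — m1 — are resolved); releases m9 and m10


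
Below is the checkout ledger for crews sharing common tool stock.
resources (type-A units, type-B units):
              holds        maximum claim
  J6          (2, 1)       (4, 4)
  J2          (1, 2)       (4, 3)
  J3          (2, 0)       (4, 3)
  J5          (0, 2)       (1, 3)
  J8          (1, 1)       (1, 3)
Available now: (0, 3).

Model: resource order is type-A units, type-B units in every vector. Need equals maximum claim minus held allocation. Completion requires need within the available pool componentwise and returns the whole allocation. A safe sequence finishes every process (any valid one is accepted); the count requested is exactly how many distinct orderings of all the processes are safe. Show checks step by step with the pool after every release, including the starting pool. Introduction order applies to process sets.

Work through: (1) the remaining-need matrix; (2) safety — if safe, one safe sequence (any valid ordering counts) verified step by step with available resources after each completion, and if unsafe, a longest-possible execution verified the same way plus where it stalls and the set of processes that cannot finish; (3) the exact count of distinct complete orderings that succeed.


(1) Outstanding need per process (order type-A units, type-B units):
  J6: (2, 3)
  J2: (3, 1)
  J3: (2, 3)
  J5: (1, 1)
  J8: (0, 2)
(2) UNSAFE — no complete ordering exists.
Key observation: J8, J5 can finish, but then (1, 6) is all there is, and the blocked group's type-A units demands exceed it.
A maximal execution: J8, J5 — then nothing else fits. Verifying each step:
  pool = (0, 3)
  run J8 (needs (0, 2), free (0, 3)); after release of (1, 1) the pool is (1, 4)
  run J5 (needs (1, 1), free (1, 4)); after release of (0, 2) the pool is (1, 6)
  blocked: J6 wants (2, 3), pool (1, 6) — not enough type-A units
  blocked: J2 wants (3, 1), pool (1, 6) — not enough type-A units
  blocked: J3 wants (2, 3), pool (1, 6) — not enough type-A units
Processes that can never finish: J6, J2 and J3.
(3) Precisely 0 of the possible complete orderings are safe sequences.


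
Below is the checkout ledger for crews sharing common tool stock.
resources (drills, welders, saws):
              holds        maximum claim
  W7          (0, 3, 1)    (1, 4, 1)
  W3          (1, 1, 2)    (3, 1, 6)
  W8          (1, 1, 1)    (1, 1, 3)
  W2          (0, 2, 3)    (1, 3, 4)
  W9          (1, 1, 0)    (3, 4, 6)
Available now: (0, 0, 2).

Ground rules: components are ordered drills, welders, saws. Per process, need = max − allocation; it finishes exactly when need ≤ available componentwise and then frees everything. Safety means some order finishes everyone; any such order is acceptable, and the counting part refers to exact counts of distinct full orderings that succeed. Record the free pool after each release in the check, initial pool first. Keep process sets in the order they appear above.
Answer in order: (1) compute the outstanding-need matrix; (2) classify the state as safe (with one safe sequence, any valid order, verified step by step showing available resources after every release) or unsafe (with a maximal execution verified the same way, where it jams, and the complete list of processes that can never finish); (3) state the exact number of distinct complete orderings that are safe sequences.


(1) Outstanding need per process (order drills, welders, saws):
  W7: (1, 1, 0)
  W3: (2, 0, 4)
  W8: (0, 0, 2)
  W2: (1, 1, 1)
  W9: (2, 3, 6)
(2) UNSAFE.
Key observation: the wall is drills: completing W8, W7, W2 brings the pool only to (1, 6, 7), and all the rest need more.
The run W8, W7, W2 cannot be extended any further. Check, step by step:
  pool = (0, 0, 2)
  W8: need (0, 0, 2) fits (0, 0, 2); releases (1, 1, 1), pool now (1, 1, 3)
  W7: need (1, 1, 0) fits (1, 1, 3); releases (0, 3, 1), pool now (1, 4, 4)
  W2: need (1, 1, 1) fits (1, 4, 4); releases (0, 2, 3), pool now (1, 6, 7)
  W3 cannot run: need (2, 0, 4) vs free (1, 6, 7) (insufficient drills)
  W9 cannot run: need (2, 3, 6) vs free (1, 6, 7) (insufficient drills)
Never able to finish: W3 and W9.
(3) Precisely 0 of the possible complete orderings are safe sequences.


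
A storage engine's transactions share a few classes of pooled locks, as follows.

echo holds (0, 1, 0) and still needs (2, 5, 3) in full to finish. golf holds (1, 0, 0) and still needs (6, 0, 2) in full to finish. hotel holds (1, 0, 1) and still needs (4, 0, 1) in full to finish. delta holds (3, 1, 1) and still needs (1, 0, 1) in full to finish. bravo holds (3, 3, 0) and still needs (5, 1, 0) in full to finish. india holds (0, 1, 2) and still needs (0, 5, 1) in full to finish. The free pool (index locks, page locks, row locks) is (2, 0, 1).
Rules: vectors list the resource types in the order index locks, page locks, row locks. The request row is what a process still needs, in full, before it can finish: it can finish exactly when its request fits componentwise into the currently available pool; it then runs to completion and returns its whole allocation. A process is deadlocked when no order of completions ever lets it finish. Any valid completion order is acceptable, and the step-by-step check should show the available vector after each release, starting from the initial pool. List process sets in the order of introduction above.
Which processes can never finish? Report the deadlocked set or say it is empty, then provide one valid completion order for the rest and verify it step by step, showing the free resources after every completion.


The deadlocked set is echo and india.
Key observation: delta, hotel, golf, bravo can finish, but then (10, 4, 3) is all there is, and the blocked group's page locks demands exceed it.
A valid finishing order for the others: delta, hotel, golf, bravo. Verifying each step:
  pool = (2, 0, 1)
  delta: need (1, 0, 1) fits (2, 0, 1); releases (3, 1, 1), pool now (5, 1, 2)
  hotel: need (4, 0, 1) fits (5, 1, 2); releases (1, 0, 1), pool now (6, 1, 3)
  golf: need (6, 0, 2) fits (6, 1, 3); releases (1, 0, 0), pool now (7, 1, 3)
  bravo: need (5, 1, 0) fits (7, 1, 3); releases (3, 3, 0), pool now (10, 4, 3)
The blocked processes can never fit:
  blocked: echo wants (2, 5, 3), pool (10, 4, 3) — not enough page locks
  blocked: india wants (0, 5, 1), pool (10, 4, 3) — not enough page locks
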